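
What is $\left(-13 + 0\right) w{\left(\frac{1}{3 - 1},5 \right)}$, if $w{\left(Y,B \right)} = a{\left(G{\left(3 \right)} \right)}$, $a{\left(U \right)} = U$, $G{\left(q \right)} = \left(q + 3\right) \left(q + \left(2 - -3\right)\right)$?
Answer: $-624$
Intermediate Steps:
$G{\left(q \right)} = \left(3 + q\right) \left(5 + q\right)$ ($G{\left(q \right)} = \left(3 + q\right) \left(q + \left(2 + 3\right)\right) = \left(3 + q\right) \left(q + 5\right) = \left(3 + q\right) \left(5 + q\right)$)
$w{\left(Y,B \right)} = 48$ ($w{\left(Y,B \right)} = 15 + 3^{2} + 8 \cdot 3 = 15 + 9 + 24 = 48$)
$\left(-13 + 0\right) w{\left(\frac{1}{3 - 1},5 \right)} = \left(-13 + 0\right) 48 = \left(-13\right) 48 = -624$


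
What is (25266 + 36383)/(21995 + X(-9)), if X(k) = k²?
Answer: 61649/22076 ≈ 2.7926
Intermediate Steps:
(25266 + 36383)/(21995 + X(-9)) = (25266 + 36383)/(21995 + (-9)²) = 61649/(21995 + 81) = 61649/22076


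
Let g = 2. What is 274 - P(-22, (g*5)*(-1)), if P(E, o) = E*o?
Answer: 54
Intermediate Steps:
274 - P(-22, (g*5)*(-1)) = 274 - (-22)*(2*5)*(-1) = 274 - (-22)*10*(-1) = 274 - (-22)*(-10) = 274 - 1*220 = 274 - 220 = 54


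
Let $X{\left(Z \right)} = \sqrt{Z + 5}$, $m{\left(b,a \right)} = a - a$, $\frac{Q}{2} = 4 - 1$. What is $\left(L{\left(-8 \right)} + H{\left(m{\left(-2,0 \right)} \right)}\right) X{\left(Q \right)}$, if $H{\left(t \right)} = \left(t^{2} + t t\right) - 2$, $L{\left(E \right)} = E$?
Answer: $- 10 \sqrt{11} \approx -33.166$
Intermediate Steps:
$Q = 6$ ($Q = 2 \left(4 - 1\right) = 2 \cdot 3 = 6$)
$m{\left(b,a \right)} = 0$
$H{\left(t \right)} = -2 + 2 t^{2}$ ($H{\left(t \right)} = \left(t^{2} + t^{2}\right) - 2 = 2 t^{2} - 2 = -2 + 2 t^{2}$)
$X{\left(Z \right)} = \sqrt{5 + Z}$
$\left(L{\left(-8 \right)} + H{\left(m{\left(-2,0 \right)} \right)}\right) X{\left(Q \right)} = \left(-8 - \left(2 - 2 \cdot 0^{2}\right)\right) \sqrt{5 + 6} = \left(-8 + \left(-2 + 2 \cdot 0\right)\right) \sqrt{11} = \left(-8 + \left(-2 + 0\right)\right) \sqrt{11} = \left(-8 - 2\right) \sqrt{11} = - 10 \sqrt{11}$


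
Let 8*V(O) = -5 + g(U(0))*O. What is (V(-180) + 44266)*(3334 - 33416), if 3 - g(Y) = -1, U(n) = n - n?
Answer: -5315534523/4 ≈ -1.3289e+9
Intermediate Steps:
U(n) = 0
g(Y) = 4 (g(Y) = 3 - 1*(-1) = 3 + 1 = 4)
V(O) = -5/8 + O/2 (V(O) = (-5 + 4*O)/8 = -5/8 + O/2)
(V(-180) + 44266)*(3334 - 33416) = ((-5/8 + (½)*(-180)) + 44266)*(3334 - 33416) = ((-5/8 - 90) + 44266)*(-30082) = (-725/8 + 44266)*(-30082) = (353403/8)*(-30082) = -5315534523/4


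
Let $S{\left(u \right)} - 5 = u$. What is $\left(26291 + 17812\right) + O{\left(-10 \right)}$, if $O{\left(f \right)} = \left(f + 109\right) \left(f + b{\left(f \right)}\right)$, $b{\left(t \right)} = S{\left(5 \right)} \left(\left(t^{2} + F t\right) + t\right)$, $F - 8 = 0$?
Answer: $53013$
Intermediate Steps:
$F = 8$ ($F = 8 + 0 = 8$)
$S{\left(u \right)} = 5 + u$
$b{\left(t \right)} = 10 t^{2} + 90 t$ ($b{\left(t \right)} = \left(5 + 5\right) \left(\left(t^{2} + 8 t\right) + t\right) = 10 \left(t^{2} + 9 t\right) = 10 t^{2} + 90 t$)
$O{\left(f \right)} = \left(109 + f\right) \left(f + 10 f \left(9 + f\right)\right)$ ($O{\left(f \right)} = \left(f + 109\right) \left(f + 10 f \left(9 + f\right)\right) = \left(109 + f\right) \left(f + 10 f \left(9 + f\right)\right)$)
$\left(26291 + 17812\right) + O{\left(-10 \right)} = \left(26291 + 17812\right) - 10 \left(9919 + 10 \left(-10\right)^{2} + 1181 \left(-10\right)\right) = 44103 - 10 \left(9919 + 10 \cdot 100 - 11810\right) = 44103 - 10 \left(9919 + 1000 - 11810\right) = 44103 - -8910 = 44103 + 8910 = 53013$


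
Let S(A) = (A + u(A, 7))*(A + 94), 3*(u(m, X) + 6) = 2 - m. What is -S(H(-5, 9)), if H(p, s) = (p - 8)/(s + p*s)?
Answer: 934175/1944 ≈ 480.54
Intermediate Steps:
H(p, s) = (-8 + p)/(s + p*s)
u(m, X) = -16/3 - m/3 (u(m, X) = -6 + (2 - m)/3 = -6 + (2/3 - m/3) = -16/3 - m/3)
S(A) = (94 + A)*(-16/3 + 2*A/3) (S(A) = (A + (-16/3 - A/3))*(A + 94) = (-16/3 + 2*A/3)*(94 + A) = (94 + A)*(-16/3 + 2*A/3))
-S(H(-5, 9)) = -(-1504/3 + 2*((-8 - 5)/(9*(1 - 5)))**2/3 + 172*((-8 - 5)/(9*(1 - 5)))/3) = -(-1504/3 + 2*((1/9)*(-13)/(-4))**2/3 + 172*((1/9)*(-13)/(-4))/3) = -(-1504/3 + 2*((1/9)*(-1/4)*(-13))**2/3 + 172*((1/9)*(-1/4)*(-13))/3) = -(-1504/3 + 2*(13/36)**2/3 + (172/3)*(13/36)) = -(-1504/3 + (2/3)*(169/1296) + 559/27) = -(-1504/3 + 169/1944 + 559/27) = -1*(-934175/1944) = 934175/1944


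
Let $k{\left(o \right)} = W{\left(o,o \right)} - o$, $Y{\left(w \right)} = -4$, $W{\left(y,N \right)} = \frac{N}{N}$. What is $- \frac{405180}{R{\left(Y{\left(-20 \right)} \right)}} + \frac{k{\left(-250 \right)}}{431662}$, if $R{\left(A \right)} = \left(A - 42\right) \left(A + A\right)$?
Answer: $- \frac{21862589599}{19856452} \approx -1101.0$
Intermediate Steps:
$W{\left(y,N \right)} = 1$
$k{\left(o \right)} = 1 - o$
$R{\left(A \right)} = 2 A \left(-42 + A\right)$ ($R{\left(A \right)} = \left(-42 + A\right) 2 A = 2 A \left(-42 + A\right)$)
$- \frac{405180}{R{\left(Y{\left(-20 \right)} \right)}} + \frac{k{\left(-250 \right)}}{431662} = - \frac{405180}{2 \left(-4\right) \left(-42 - 4\right)} + \frac{1 - -250}{431662} = - \frac{405180}{2 \left(-4\right) \left(-46\right)} + \left(1 + 250\right) \frac{1}{431662} = - \frac{405180}{368} + 251 \cdot \frac{1}{431662} = \left(-405180\right) \frac{1}{368} + \frac{251}{431662} = - \frac{101295}{92} + \frac{251}{431662} = - \frac{21862589599}{19856452}$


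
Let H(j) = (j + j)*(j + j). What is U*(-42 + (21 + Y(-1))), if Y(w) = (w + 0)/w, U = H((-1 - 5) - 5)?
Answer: -9680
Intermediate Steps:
H(j) = 4*j² (H(j) = (2*j)*(2*j) = 4*j²)
U = 484 (U = 4*((-1 - 5) - 5)² = 4*(-6 - 5)² = 4*(-11)² = 4*121 = 484)
Y(w) = 1 (Y(w) = w/w = 1)
U*(-42 + (21 + Y(-1))) = 484*(-42 + (21 + 1)) = 484*(-42 + 22) = 484*(-20) = -9680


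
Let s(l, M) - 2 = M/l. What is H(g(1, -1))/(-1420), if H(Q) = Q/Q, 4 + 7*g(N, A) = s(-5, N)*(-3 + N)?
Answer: -1/1420 ≈ -0.00070423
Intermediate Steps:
s(l, M) = 2 + M/l
g(N, A) = -4/7 + (-3 + N)*(2 - N/5)/7 (g(N, A) = -4/7 + ((2 + N/(-5))*(-3 + N))/7 = -4/7 + ((2 + N*(-⅕))*(-3 + N))/7 = -4/7 + ((2 - N/5)*(-3 + N))/7 = -4/7 + ((-3 + N)*(2 - N/5))/7 = -4/7 + (-3 + N)*(2 - N/5)/7)
H(Q) = 1
H(g(1, -1))/(-1420) = 1/(-1420) = 1*(-1/1420) = -1/1420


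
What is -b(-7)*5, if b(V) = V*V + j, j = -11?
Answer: -190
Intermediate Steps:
b(V) = -11 + V**2 (b(V) = V*V - 11 = V**2 - 11 = -11 + V**2)
-b(-7)*5 = -(-11 + (-7)**2)*5 = -(-11 + 49)*5 = -1*38*5 = -38*5 = -190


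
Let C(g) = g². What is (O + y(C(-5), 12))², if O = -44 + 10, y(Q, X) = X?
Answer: 484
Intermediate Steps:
O = -34
(O + y(C(-5), 12))² = (-34 + 12)² = (-22)² = 484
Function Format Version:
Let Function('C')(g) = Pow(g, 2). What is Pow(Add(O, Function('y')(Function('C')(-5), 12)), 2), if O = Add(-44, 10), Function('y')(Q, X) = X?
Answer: 484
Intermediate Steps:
O = -34
Pow(Add(O, Function('y')(Function('C')(-5), 12)), 2) = Pow(Add(-34, 12), 2) = Pow(-22, 2) = 484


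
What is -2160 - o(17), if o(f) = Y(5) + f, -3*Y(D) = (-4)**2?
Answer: -6515/3 ≈ -2171.7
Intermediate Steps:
Y(D) = -16/3 (Y(D) = -1/3*(-4)**2 = -1/3*16 = -16/3)
o(f) = -16/3 + f
-2160 - o(17) = -2160 - (-16/3 + 17) = -2160 - 1*35/3 = -2160 - 35/3 = -6515/3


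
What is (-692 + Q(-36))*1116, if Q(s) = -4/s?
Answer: -772148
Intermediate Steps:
(-692 + Q(-36))*1116 = (-692 - 4/(-36))*1116 = (-692 - 4*(-1/36))*1116 = (-692 + ⅑)*1116 = -6227/9*1116 = -772148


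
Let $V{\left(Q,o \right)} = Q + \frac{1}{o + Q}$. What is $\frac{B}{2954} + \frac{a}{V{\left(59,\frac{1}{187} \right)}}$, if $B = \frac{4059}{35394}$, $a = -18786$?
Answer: $- \frac{7224139562199279}{22694917391356} \approx -318.32$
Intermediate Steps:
$B = \frac{1353}{11798}$ ($B = 4059 \cdot \frac{1}{35394} = \frac{1353}{11798} \approx 0.11468$)
$V{\left(Q,o \right)} = Q + \frac{1}{Q + o}$
$\frac{B}{2954} + \frac{a}{V{\left(59,\frac{1}{187} \right)}} = \frac{1353}{11798 \cdot 2954} - \frac{18786}{\frac{1}{59 + \frac{1}{187}} \left(1 + 59^{2} + \frac{59}{187}\right)} = \frac{1353}{11798} \cdot \frac{1}{2954} - \frac{18786}{\frac{1}{59 + \frac{1}{187}} \left(1 + 3481 + 59 \cdot \frac{1}{187}\right)} = \frac{1353}{34851292} - \frac{18786}{\frac{1}{\frac{11034}{187}} \left(1 + 3481 + \frac{59}{187}\right)} = \frac{1353}{34851292} - \frac{18786}{\frac{187}{11034} \cdot \frac{651193}{187}} = \frac{1353}{34851292} - \frac{18786}{\frac{651193}{11034}} = \frac{1353}{34851292} - \frac{207284724}{651193} = - \frac{7224139562199279}{22694917391356}$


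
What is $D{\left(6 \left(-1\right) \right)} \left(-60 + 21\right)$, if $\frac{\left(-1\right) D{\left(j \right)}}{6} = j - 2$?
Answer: $-1872$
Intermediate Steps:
$D{\left(j \right)} = 12 - 6 j$ ($D{\left(j \right)} = - 6 \left(j - 2\right) = - 6 \left(-2 + j\right) = 12 - 6 j$)
$D{\left(6 \left(-1\right) \right)} \left(-60 + 21\right) = \left(12 - 6 \cdot 6 \left(-1\right)\right) \left(-60 + 21\right) = \left(12 - -36\right) \left(-39\right) = \left(12 + 36\right) \left(-39\right) = 48 \left(-39\right) = -1872$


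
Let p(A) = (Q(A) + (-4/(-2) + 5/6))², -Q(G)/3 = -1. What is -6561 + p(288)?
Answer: -234971/36 ≈ -6527.0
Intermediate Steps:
Q(G) = 3 (Q(G) = -3*(-1) = 3)
p(A) = 1225/36 (p(A) = (3 + (-4/(-2) + 5/6))² = (3 + (-4*(-½) + 5*(⅙)))² = (3 + (2 + ⅚))² = (3 + 17/6)² = (35/6)² = 1225/36)
-6561 + p(288) = -6561 + 1225/36 = -234971/36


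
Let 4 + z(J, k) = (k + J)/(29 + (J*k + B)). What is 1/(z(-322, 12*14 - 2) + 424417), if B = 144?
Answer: 53279/22612300383 ≈ 2.3562e-6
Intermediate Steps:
z(J, k) = -4 + (J + k)/(173 + J*k) (z(J, k) = -4 + (k + J)/(29 + (J*k + 144)) = -4 + (J + k)/(29 + (144 + J*k)) = -4 + (J + k)/(173 + J*k))
1/(z(-322, 12*14 - 2) + 424417) = 1/((-692 - 322 + (12*14 - 2) - 4*(-322)*(12*14 - 2))/(173 - 322*(12*14 - 2)) + 424417) = 1/((-692 - 322 + (168 - 2) - 4*(-322)*(168 - 2))/(173 - 322*(168 - 2)) + 424417) = 1/((-692 - 322 + 166 - 4*(-322)*166)/(173 - 322*166) + 424417) = 1/((-692 - 322 + 166 + 213808)/(173 - 53452) + 424417) = 1/(212960/(-53279) + 424417) = 1/(-1/53279*212960 + 424417) = 1/(-212960/53279 + 424417) = 1/(22612300383/53279) = 53279/22612300383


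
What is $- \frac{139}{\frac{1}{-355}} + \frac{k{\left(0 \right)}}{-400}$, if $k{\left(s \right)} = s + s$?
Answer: $49345$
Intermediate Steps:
$k{\left(s \right)} = 2 s$
$- \frac{139}{\frac{1}{-355}} + \frac{k{\left(0 \right)}}{-400} = - \frac{139}{\frac{1}{-355}} + \frac{2 \cdot 0}{-400} = - \frac{139}{- \frac{1}{355}} + 0 \left(- \frac{1}{400}\right) = \left(-139\right) \left(-355\right) + 0 = 49345 + 0 = 49345$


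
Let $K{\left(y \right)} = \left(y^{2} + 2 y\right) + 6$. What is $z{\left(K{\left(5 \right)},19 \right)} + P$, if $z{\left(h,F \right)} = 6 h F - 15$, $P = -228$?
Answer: $4431$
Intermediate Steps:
$K{\left(y \right)} = 6 + y^{2} + 2 y$
$z{\left(h,F \right)} = -15 + 6 F h$ ($z{\left(h,F \right)} = 6 F h - 15 = -15 + 6 F h$)
$z{\left(K{\left(5 \right)},19 \right)} + P = \left(-15 + 6 \cdot 19 \left(6 + 5^{2} + 2 \cdot 5\right)\right) - 228 = \left(-15 + 6 \cdot 19 \left(6 + 25 + 10\right)\right) - 228 = \left(-15 + 6 \cdot 19 \cdot 41\right) - 228 = \left(-15 + 4674\right) - 228 = 4659 - 228 = 4431$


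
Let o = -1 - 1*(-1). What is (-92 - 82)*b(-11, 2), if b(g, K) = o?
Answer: 0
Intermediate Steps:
o = 0 (o = -1 + 1 = 0)
b(g, K) = 0
(-92 - 82)*b(-11, 2) = (-92 - 82)*0 = -174*0 = 0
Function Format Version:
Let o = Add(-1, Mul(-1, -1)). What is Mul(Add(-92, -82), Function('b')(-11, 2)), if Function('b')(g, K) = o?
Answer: 0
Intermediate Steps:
o = 0 (o = Add(-1, 1) = 0)
Function('b')(g, K) = 0
Mul(Add(-92, -82), Function('b')(-11, 2)) = Mul(Add(-92, -82), 0) = Mul(-174, 0) = 0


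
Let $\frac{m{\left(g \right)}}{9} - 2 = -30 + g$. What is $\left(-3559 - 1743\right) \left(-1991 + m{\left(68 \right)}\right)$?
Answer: $8647562$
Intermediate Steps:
$m{\left(g \right)} = -252 + 9 g$ ($m{\left(g \right)} = 18 + 9 \left(-30 + g\right) = 18 + \left(-270 + 9 g\right) = -252 + 9 g$)
$\left(-3559 - 1743\right) \left(-1991 + m{\left(68 \right)}\right) = \left(-3559 - 1743\right) \left(-1991 + \left(-252 + 9 \cdot 68\right)\right) = - 5302 \left(-1991 + \left(-252 + 612\right)\right) = - 5302 \left(-1991 + 360\right) = \left(-5302\right) \left(-1631\right) = 8647562$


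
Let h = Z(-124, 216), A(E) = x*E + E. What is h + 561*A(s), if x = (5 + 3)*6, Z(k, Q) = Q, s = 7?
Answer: 192639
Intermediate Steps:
x = 48 (x = 8*6 = 48)
A(E) = 49*E (A(E) = 48*E + E = 49*E)
h = 216
h + 561*A(s) = 216 + 561*(49*7) = 216 + 561*343 = 216 + 192423 = 192639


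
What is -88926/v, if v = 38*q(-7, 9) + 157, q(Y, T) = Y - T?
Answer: 88926/451 ≈ 197.18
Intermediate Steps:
v = -451 (v = 38*(-7 - 1*9) + 157 = 38*(-7 - 9) + 157 = 38*(-16) + 157 = -608 + 157 = -451)
-88926/v = -88926/(-451) = -88926*(-1/451) = 88926/451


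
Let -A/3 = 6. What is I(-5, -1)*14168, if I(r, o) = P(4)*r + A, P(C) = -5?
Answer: 99176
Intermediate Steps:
A = -18 (A = -3*6 = -18)
I(r, o) = -18 - 5*r (I(r, o) = -5*r - 18 = -18 - 5*r)
I(-5, -1)*14168 = (-18 - 5*(-5))*14168 = (-18 + 25)*14168 = 7*14168 = 99176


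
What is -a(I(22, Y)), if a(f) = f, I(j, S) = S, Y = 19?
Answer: -19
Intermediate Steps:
-a(I(22, Y)) = -1*19 = -19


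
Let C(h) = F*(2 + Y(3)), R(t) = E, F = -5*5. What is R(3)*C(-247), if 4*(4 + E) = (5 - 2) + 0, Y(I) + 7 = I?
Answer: -325/2 ≈ -162.50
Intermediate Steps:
Y(I) = -7 + I
E = -13/4 (E = -4 + ((5 - 2) + 0)/4 = -4 + (3 + 0)/4 = -4 + (1/4)*3 = -4 + 3/4 = -13/4 ≈ -3.2500)
F = -25
R(t) = -13/4
C(h) = 50 (C(h) = -25*(2 + (-7 + 3)) = -25*(2 - 4) = -25*(-2) = 50)
R(3)*C(-247) = -13/4*50 = -325/2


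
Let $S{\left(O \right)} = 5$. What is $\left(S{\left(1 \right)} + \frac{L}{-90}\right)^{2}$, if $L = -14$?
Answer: $\frac{53824}{2025} \approx 26.58$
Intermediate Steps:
$\left(S{\left(1 \right)} + \frac{L}{-90}\right)^{2} = \left(5 - \frac{14}{-90}\right)^{2} = \left(5 - - \frac{7}{45}\right)^{2} = \left(5 + \frac{7}{45}\right)^{2} = \left(\frac{232}{45}\right)^{2} = \frac{53824}{2025}$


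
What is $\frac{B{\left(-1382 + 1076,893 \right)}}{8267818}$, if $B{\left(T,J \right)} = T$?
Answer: $- \frac{153}{4133909} \approx -3.7011 \cdot 10^{-5}$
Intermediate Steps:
$\frac{B{\left(-1382 + 1076,893 \right)}}{8267818} = \frac{-1382 + 1076}{8267818} = \left(-306\right) \frac{1}{8267818} = - \frac{153}{4133909}$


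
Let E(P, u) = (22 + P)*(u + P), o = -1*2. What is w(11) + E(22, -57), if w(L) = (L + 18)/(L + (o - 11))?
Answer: -3109/2 ≈ -1554.5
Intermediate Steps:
o = -2
E(P, u) = (22 + P)*(P + u)
w(L) = (18 + L)/(-13 + L) (w(L) = (L + 18)/(L + (-2 - 11)) = (18 + L)/(L - 13) = (18 + L)/(-13 + L))
w(11) + E(22, -57) = (18 + 11)/(-13 + 11) + (22**2 + 22*22 + 22*(-57) + 22*(-57)) = 29/(-2) + (484 + 484 - 1254 - 1254) = -1/2*29 - 1540 = -29/2 - 1540 = -3109/2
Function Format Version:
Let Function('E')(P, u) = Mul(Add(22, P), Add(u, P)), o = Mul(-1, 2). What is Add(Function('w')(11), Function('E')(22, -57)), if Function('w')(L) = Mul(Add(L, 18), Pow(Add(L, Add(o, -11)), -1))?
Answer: Rational(-3109, 2) ≈ -1554.5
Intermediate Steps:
o = -2
Function('E')(P, u) = Mul(Add(22, P), Add(P, u))
Function('w')(L) = Mul(Pow(Add(-13, L), -1), Add(18, L)) (Function('w')(L) = Mul(Add(L, 18), Pow(Add(L, Add(-2, -11)), -1)) = Mul(Add(18, L), Pow(Add(L, -13), -1)) = Mul(Add(18, L), Pow(Add(-13, L), -1)) = Mul(Pow(Add(-13, L), -1), Add(18, L)))
Add(Function('w')(11), Function('E')(22, -57)) = Add(Mul(Pow(Add(-13, 11), -1), Add(18, 11)), Add(Pow(22, 2), Mul(22, 22), Mul(22, -57), Mul(22, -57))) = Add(Mul(Pow(-2, -1), 29), Add(484, 484, -1254, -1254)) = Add(Mul(Rational(-1, 2), 29), -1540) = Add(Rational(-29, 2), -1540) = Rational(-3109, 2)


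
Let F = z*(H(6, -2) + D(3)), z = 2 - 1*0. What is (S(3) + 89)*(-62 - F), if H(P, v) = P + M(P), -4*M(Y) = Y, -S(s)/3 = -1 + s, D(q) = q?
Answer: -6391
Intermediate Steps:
S(s) = 3 - 3*s (S(s) = -3*(-1 + s) = 3 - 3*s)
M(Y) = -Y/4
H(P, v) = 3*P/4 (H(P, v) = P - P/4 = 3*P/4)
z = 2 (z = 2 + 0 = 2)
F = 15 (F = 2*((3/4)*6 + 3) = 2*(9/2 + 3) = 2*(15/2) = 15)
(S(3) + 89)*(-62 - F) = ((3 - 3*3) + 89)*(-62 - 1*15) = ((3 - 9) + 89)*(-62 - 15) = (-6 + 89)*(-77) = 83*(-77) = -6391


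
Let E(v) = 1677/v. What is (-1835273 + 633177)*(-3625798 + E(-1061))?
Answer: 4624431282152080/1061 ≈ 4.3586e+12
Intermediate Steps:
(-1835273 + 633177)*(-3625798 + E(-1061)) = (-1835273 + 633177)*(-3625798 + 1677/(-1061)) = -1202096*(-3625798 + 1677*(-1/1061)) = -1202096*(-3625798 - 1677/1061) = -1202096*(-3846973355/1061) = 4624431282152080/1061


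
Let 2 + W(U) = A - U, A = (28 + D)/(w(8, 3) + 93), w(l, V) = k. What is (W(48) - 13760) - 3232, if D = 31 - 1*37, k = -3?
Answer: -766879/45 ≈ -17042.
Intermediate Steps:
w(l, V) = -3
D = -6 (D = 31 - 37 = -6)
A = 11/45 (A = (28 - 6)/(-3 + 93) = 22/90 = 22*(1/90) = 11/45 ≈ 0.24444)
W(U) = -79/45 - U (W(U) = -2 + (11/45 - U) = -79/45 - U)
(W(48) - 13760) - 3232 = ((-79/45 - 1*48) - 13760) - 3232 = ((-79/45 - 48) - 13760) - 3232 = (-2239/45 - 13760) - 3232 = -621439/45 - 3232 = -766879/45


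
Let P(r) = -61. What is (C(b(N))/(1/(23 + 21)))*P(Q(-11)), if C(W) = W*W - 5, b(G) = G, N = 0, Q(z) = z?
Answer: 13420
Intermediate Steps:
C(W) = -5 + W**2 (C(W) = W**2 - 5 = -5 + W**2)
(C(b(N))/(1/(23 + 21)))*P(Q(-11)) = ((-5 + 0**2)/(1/(23 + 21)))*(-61) = ((-5 + 0)/(1/44))*(-61) = -5/1/44*(-61) = -5*44*(-61) = -220*(-61) = 13420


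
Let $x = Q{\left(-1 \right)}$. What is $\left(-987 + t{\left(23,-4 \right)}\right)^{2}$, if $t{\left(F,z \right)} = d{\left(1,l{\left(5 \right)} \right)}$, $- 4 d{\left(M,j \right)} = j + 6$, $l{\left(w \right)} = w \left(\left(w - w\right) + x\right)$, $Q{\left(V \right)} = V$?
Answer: $\frac{15594601}{16} \approx 9.7466 \cdot 10^{5}$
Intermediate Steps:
$x = -1$
$l{\left(w \right)} = - w$ ($l{\left(w \right)} = w \left(\left(w - w\right) - 1\right) = w \left(0 - 1\right) = w \left(-1\right) = - w$)
$d{\left(M,j \right)} = - \frac{3}{2} - \frac{j}{4}$ ($d{\left(M,j \right)} = - \frac{j + 6}{4} = - \frac{6 + j}{4} = - \frac{3}{2} - \frac{j}{4}$)
$t{\left(F,z \right)} = - \frac{1}{4}$ ($t{\left(F,z \right)} = - \frac{3}{2} - \frac{\left(-1\right) 5}{4} = - \frac{3}{2} - - \frac{5}{4} = - \frac{3}{2} + \frac{5}{4} = - \frac{1}{4}$)
$\left(-987 + t{\left(23,-4 \right)}\right)^{2} = \left(-987 - \frac{1}{4}\right)^{2} = \left(- \frac{3949}{4}\right)^{2} = \frac{15594601}{16}$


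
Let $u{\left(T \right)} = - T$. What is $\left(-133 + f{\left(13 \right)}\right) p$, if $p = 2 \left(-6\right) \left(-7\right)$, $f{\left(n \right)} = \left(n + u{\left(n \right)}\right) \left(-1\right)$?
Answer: $-11172$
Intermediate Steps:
$f{\left(n \right)} = 0$ ($f{\left(n \right)} = \left(n - n\right) \left(-1\right) = 0 \left(-1\right) = 0$)
$p = 84$ ($p = \left(-12\right) \left(-7\right) = 84$)
$\left(-133 + f{\left(13 \right)}\right) p = \left(-133 + 0\right) 84 = \left(-133\right) 84 = -11172$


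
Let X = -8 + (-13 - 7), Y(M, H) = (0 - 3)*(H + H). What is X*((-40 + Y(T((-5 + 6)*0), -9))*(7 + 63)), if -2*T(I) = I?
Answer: -27440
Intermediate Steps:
T(I) = -I/2
Y(M, H) = -6*H
X = -28 (X = -8 - 20 = -28)
X*((-40 + Y(T((-5 + 6)*0), -9))*(7 + 63)) = -28*(-40 - 6*(-9))*(7 + 63) = -28*(-40 + 54)*70 = -392*70 = -28*980 = -27440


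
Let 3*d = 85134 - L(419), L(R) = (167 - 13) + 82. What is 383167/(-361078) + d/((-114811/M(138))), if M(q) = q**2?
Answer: -194640662465749/41455726258 ≈ -4695.1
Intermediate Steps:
L(R) = 236 (L(R) = 154 + 82 = 236)
d = 84898/3 (d = (85134 - 1*236)/3 = (85134 - 236)/3 = (1/3)*84898 = 84898/3 ≈ 28299.)
383167/(-361078) + d/((-114811/M(138))) = 383167/(-361078) + 84898/(3*((-114811/(138**2)))) = 383167*(-1/361078) + 84898/(3*((-114811/19044))) = -383167/361078 + 84898/(3*((-114811*1/19044))) = -383167/361078 + 84898/(3*(-114811/19044)) = -383167/361078 + (84898/3)*(-19044/114811) = -383167/361078 - 538932504/114811 = -194640662465749/41455726258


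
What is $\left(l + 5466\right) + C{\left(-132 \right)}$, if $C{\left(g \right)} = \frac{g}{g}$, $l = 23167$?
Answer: $28634$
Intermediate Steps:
$C{\left(g \right)} = 1$
$\left(l + 5466\right) + C{\left(-132 \right)} = \left(23167 + 5466\right) + 1 = 28633 + 1 = 28634$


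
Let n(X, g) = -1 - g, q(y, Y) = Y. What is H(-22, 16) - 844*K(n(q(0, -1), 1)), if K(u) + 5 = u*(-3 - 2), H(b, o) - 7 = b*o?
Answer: -4565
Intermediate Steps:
H(b, o) = 7 + b*o
K(u) = -5 - 5*u (K(u) = -5 + u*(-3 - 2) = -5 + u*(-5) = -5 - 5*u)
H(-22, 16) - 844*K(n(q(0, -1), 1)) = (7 - 22*16) - 844*(-5 - 5*(-1 - 1*1)) = (7 - 352) - 844*(-5 - 5*(-1 - 1)) = -345 - 844*(-5 - 5*(-2)) = -345 - 844*(-5 + 10) = -345 - 844*5 = -345 - 4220 = -4565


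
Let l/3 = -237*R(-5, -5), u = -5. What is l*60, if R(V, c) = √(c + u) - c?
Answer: -213300 - 42660*I*√10 ≈ -2.133e+5 - 1.349e+5*I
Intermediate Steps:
R(V, c) = √(-5 + c) - c (R(V, c) = √(c - 5) - c = √(-5 + c) - c)
l = -3555 - 711*I*√10 (l = 3*(-237*(√(-5 - 5) - 1*(-5))) = 3*(-237*(√(-10) + 5)) = 3*(-237*(I*√10 + 5)) = 3*(-237*(5 + I*√10)) = 3*(-1185 - 237*I*√10) = -3555 - 711*I*√10 ≈ -3555.0 - 2248.4*I)
l*60 = (-3555 - 711*I*√10)*60 = -213300 - 42660*I*√10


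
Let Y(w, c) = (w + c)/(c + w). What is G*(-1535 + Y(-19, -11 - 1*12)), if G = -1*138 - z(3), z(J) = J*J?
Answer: 225498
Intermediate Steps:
z(J) = J²
Y(w, c) = 1 (Y(w, c) = (c + w)/(c + w) = 1)
G = -147 (G = -1*138 - 1*3² = -138 - 1*9 = -138 - 9 = -147)
G*(-1535 + Y(-19, -11 - 1*12)) = -147*(-1535 + 1) = -147*(-1534) = 225498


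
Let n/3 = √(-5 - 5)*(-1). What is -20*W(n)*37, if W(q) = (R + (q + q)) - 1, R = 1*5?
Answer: -2960 + 4440*I*√10 ≈ -2960.0 + 14041.0*I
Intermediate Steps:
R = 5
n = -3*I*√10 (n = 3*(√(-5 - 5)*(-1)) = 3*(√(-10)*(-1)) = 3*((I*√10)*(-1)) = 3*(-I*√10) = -3*I*√10 ≈ -9.4868*I)
W(q) = 4 + 2*q (W(q) = (5 + (q + q)) - 1 = (5 + 2*q) - 1 = 4 + 2*q)
-20*W(n)*37 = -20*(4 + 2*(-3*I*√10))*37 = -20*(4 - 6*I*√10)*37 = (-80 + 120*I*√10)*37 = -2960 + 4440*I*√10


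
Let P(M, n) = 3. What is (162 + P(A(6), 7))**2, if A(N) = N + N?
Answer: 27225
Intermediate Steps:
A(N) = 2*N
(162 + P(A(6), 7))**2 = (162 + 3)**2 = 165**2 = 27225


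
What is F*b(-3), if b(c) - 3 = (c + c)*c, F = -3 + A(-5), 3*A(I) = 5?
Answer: -28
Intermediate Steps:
A(I) = 5/3 (A(I) = (⅓)*5 = 5/3)
F = -4/3 (F = -3 + 5/3 = -4/3 ≈ -1.3333)
b(c) = 3 + 2*c² (b(c) = 3 + (c + c)*c = 3 + (2*c)*c = 3 + 2*c²)
F*b(-3) = -4*(3 + 2*(-3)²)/3 = -4*(3 + 2*9)/3 = -4*(3 + 18)/3 = -4/3*21 = -28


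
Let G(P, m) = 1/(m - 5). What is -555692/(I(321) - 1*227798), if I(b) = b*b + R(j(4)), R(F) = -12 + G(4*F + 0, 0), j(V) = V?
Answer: 1389230/311923 ≈ 4.4538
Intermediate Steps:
G(P, m) = 1/(-5 + m)
R(F) = -61/5 (R(F) = -12 + 1/(-5 + 0) = -12 + 1/(-5) = -12 - ⅕ = -61/5)
I(b) = -61/5 + b² (I(b) = b*b - 61/5 = b² - 61/5 = -61/5 + b²)
-555692/(I(321) - 1*227798) = -555692/((-61/5 + 321²) - 1*227798) = -555692/((-61/5 + 103041) - 227798) = -555692/(515144/5 - 227798) = -555692/(-623846/5) = -555692*(-5/623846) = 1389230/311923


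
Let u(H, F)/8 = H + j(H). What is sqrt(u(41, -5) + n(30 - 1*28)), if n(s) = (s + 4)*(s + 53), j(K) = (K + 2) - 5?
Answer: sqrt(962) ≈ 31.016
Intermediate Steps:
j(K) = -3 + K (j(K) = (2 + K) - 5 = -3 + K)
u(H, F) = -24 + 16*H (u(H, F) = 8*(H + (-3 + H)) = 8*(-3 + 2*H) = -24 + 16*H)
n(s) = (4 + s)*(53 + s)
sqrt(u(41, -5) + n(30 - 1*28)) = sqrt((-24 + 16*41) + (212 + (30 - 1*28)**2 + 57*(30 - 1*28))) = sqrt((-24 + 656) + (212 + (30 - 28)**2 + 57*(30 - 28))) = sqrt(632 + (212 + 2**2 + 57*2)) = sqrt(632 + (212 + 4 + 114)) = sqrt(632 + 330) = sqrt(962)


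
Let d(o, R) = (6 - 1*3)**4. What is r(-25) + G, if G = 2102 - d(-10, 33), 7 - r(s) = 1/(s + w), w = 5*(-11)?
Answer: 162241/80 ≈ 2028.0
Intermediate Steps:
d(o, R) = 81 (d(o, R) = (6 - 3)**4 = 3**4 = 81)
w = -55
r(s) = 7 - 1/(-55 + s) (r(s) = 7 - 1/(s - 55) = 7 - 1/(-55 + s))
G = 2021 (G = 2102 - 1*81 = 2102 - 81 = 2021)
r(-25) + G = (-386 + 7*(-25))/(-55 - 25) + 2021 = (-386 - 175)/(-80) + 2021 = -1/80*(-561) + 2021 = 561/80 + 2021 = 162241/80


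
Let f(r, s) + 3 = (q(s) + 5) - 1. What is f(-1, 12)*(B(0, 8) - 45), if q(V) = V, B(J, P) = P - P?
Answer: -585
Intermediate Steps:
B(J, P) = 0
f(r, s) = 1 + s (f(r, s) = -3 + ((s + 5) - 1) = -3 + ((5 + s) - 1) = -3 + (4 + s) = 1 + s)
f(-1, 12)*(B(0, 8) - 45) = (1 + 12)*(0 - 45) = 13*(-45) = -585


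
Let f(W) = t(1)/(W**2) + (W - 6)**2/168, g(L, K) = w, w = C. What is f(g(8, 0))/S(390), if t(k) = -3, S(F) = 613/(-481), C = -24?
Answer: -3459833/823872 ≈ -4.1995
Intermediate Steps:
w = -24
S(F) = -613/481 (S(F) = 613*(-1/481) = -613/481)
g(L, K) = -24
f(W) = -3/W**2 + (-6 + W)**2/168 (f(W) = -3/W**2 + (W - 6)**2/168 = -3/W**2 + (-6 + W)**2*(1/168) = -3/W**2 + (-6 + W)**2/168)
f(g(8, 0))/S(390) = (-3/(-24)**2 + (-6 - 24)**2/168)/(-613/481) = (-3*1/576 + (1/168)*(-30)**2)*(-481/613) = (-1/192 + (1/168)*900)*(-481/613) = (-1/192 + 75/14)*(-481/613) = (7193/1344)*(-481/613) = -3459833/823872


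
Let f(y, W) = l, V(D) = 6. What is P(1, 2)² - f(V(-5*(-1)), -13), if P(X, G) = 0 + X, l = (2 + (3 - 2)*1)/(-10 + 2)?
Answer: 11/8 ≈ 1.3750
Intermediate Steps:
l = -3/8 (l = (2 + 1*1)/(-8) = (2 + 1)*(-⅛) = 3*(-⅛) = -3/8 ≈ -0.37500)
P(X, G) = X
f(y, W) = -3/8
P(1, 2)² - f(V(-5*(-1)), -13) = 1² - 1*(-3/8) = 1 + 3/8 = 11/8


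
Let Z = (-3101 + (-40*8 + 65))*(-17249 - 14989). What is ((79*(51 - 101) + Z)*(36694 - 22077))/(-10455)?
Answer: -1581366134026/10455 ≈ -1.5125e+8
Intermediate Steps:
Z = 108190728 (Z = (-3101 + (-320 + 65))*(-32238) = (-3101 - 255)*(-32238) = -3356*(-32238) = 108190728)
((79*(51 - 101) + Z)*(36694 - 22077))/(-10455) = ((79*(51 - 101) + 108190728)*(36694 - 22077))/(-10455) = ((79*(-50) + 108190728)*14617)*(-1/10455) = ((-3950 + 108190728)*14617)*(-1/10455) = (108186778*14617)*(-1/10455) = 1581366134026*(-1/10455) = -1581366134026/10455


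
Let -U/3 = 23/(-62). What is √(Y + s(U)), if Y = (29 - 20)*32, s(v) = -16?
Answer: 4*√17 ≈ 16.492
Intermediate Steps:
U = 69/62 (U = -69/(-62) = -69*(-1)/62 = -3*(-23/62) = 69/62 ≈ 1.1129)
Y = 288 (Y = 9*32 = 288)
√(Y + s(U)) = √(288 - 16) = √272 = 4*√17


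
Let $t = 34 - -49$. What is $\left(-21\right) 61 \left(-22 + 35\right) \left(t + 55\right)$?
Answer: $-2298114$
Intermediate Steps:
$t = 83$ ($t = 34 + 49 = 83$)
$\left(-21\right) 61 \left(-22 + 35\right) \left(t + 55\right) = \left(-21\right) 61 \left(-22 + 35\right) \left(83 + 55\right) = - 1281 \cdot 13 \cdot 138 = \left(-1281\right) 1794 = -2298114$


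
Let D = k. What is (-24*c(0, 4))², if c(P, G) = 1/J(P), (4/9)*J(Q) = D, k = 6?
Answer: 256/81 ≈ 3.1605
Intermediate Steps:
D = 6
J(Q) = 27/2 (J(Q) = (9/4)*6 = 27/2)
c(P, G) = 2/27 (c(P, G) = 1/(27/2) = 2/27)
(-24*c(0, 4))² = (-24*2/27)² = (-16/9)² = 256/81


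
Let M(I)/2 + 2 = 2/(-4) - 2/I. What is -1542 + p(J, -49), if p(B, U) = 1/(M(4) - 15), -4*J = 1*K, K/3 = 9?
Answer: -32383/21 ≈ -1542.0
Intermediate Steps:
K = 27 (K = 3*9 = 27)
M(I) = -5 - 4/I (M(I) = -4 + 2*(2/(-4) - 2/I) = -4 + 2*(2*(-¼) - 2/I) = -4 + 2*(-½ - 2/I) = -4 + (-1 - 4/I) = -5 - 4/I)
J = -27/4 ≈ -6.7500
p(B, U) = -1/21 (p(B, U) = 1/((-5 - 4/4) - 15) = 1/((-5 - 4*¼) - 15) = 1/((-5 - 1) - 15) = 1/(-6 - 15) = 1/(-21) = -1/21)
-1542 + p(J, -49) = -1542 - 1/21 = -32383/21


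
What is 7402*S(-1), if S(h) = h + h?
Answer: -14804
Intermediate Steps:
S(h) = 2*h
7402*S(-1) = 7402*(2*(-1)) = 7402*(-2) = -14804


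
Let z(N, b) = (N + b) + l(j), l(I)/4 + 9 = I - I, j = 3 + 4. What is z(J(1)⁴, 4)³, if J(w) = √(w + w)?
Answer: -21952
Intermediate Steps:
J(w) = √2*√w (J(w) = √(2*w) = √2*√w)
j = 7
l(I) = -36 (l(I) = -36 + 4*(I - I) = -36 + 4*0 = -36 + 0 = -36)
z(N, b) = -36 + N + b (z(N, b) = (N + b) - 36 = -36 + N + b)
z(J(1)⁴, 4)³ = (-36 + (√2*√1)⁴ + 4)³ = (-36 + (√2*1)⁴ + 4)³ = (-36 + (√2)⁴ + 4)³ = (-36 + 4 + 4)³ = (-28)³ = -21952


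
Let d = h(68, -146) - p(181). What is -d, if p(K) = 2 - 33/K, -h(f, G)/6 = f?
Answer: 74177/181 ≈ 409.82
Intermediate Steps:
h(f, G) = -6*f
d = -74177/181 (d = -6*68 - (2 - 33/181) = -408 - (2 - 33*1/181) = -408 - (2 - 33/181) = -408 - 1*329/181 = -408 - 329/181 = -74177/181 ≈ -409.82)
-d = -1*(-74177/181) = 74177/181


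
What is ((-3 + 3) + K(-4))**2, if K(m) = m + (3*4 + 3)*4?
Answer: 3136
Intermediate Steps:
K(m) = 60 + m (K(m) = m + (12 + 3)*4 = m + 15*4 = m + 60 = 60 + m)
((-3 + 3) + K(-4))**2 = ((-3 + 3) + (60 - 4))**2 = (0 + 56)**2 = 56**2 = 3136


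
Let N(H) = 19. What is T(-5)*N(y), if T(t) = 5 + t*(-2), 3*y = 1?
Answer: 285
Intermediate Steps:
y = ⅓ (y = (⅓)*1 = ⅓ ≈ 0.33333)
T(t) = 5 - 2*t
T(-5)*N(y) = (5 - 2*(-5))*19 = (5 + 10)*19 = 15*19 = 285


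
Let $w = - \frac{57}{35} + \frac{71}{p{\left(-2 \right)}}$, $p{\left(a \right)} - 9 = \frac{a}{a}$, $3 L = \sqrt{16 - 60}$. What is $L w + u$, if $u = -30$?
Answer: $-30 + \frac{383 i \sqrt{11}}{105} \approx -30.0 + 12.098 i$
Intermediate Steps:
$L = \frac{2 i \sqrt{11}}{3}$ ($L = \frac{\sqrt{16 - 60}}{3} = \frac{\sqrt{-44}}{3} = \frac{2 i \sqrt{11}}{3} \approx 2.2111 i$)
$p{\left(a \right)} = 10$ ($p{\left(a \right)} = 9 + \frac{a}{a} = 9 + 1 = 10$)
$w = \frac{383}{70}$ ($w = - \frac{57}{35} + \frac{71}{10} = \frac{383}{70} \approx 5.4714$)
$L w + u = \frac{2 i \sqrt{11}}{3} \cdot \frac{383}{70} - 30 = \frac{383 i \sqrt{11}}{105} - 30 = -30 + \frac{383 i \sqrt{11}}{105}$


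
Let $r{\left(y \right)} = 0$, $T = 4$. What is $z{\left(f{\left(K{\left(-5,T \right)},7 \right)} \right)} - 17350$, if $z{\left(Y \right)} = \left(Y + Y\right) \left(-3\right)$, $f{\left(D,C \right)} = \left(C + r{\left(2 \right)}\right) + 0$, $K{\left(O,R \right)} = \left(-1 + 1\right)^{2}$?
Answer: $-17392$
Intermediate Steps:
$K{\left(O,R \right)} = 0$ ($K{\left(O,R \right)} = 0^{2} = 0$)
$f{\left(D,C \right)} = C$ ($f{\left(D,C \right)} = \left(C + 0\right) + 0 = C + 0 = C$)
$z{\left(Y \right)} = - 6 Y$ ($z{\left(Y \right)} = 2 Y \left(-3\right) = - 6 Y$)
$z{\left(f{\left(K{\left(-5,T \right)},7 \right)} \right)} - 17350 = \left(-6\right) 7 - 17350 = -42 - 17350 = -17392$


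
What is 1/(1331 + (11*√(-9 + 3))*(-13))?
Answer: 11/15655 + 13*I*√6/172205 ≈ 0.00070265 + 0.00018492*I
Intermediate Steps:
1/(1331 + (11*√(-9 + 3))*(-13)) = 1/(1331 + (11*√(-6))*(-13)) = 1/(1331 + (11*(I*√6))*(-13)) = 1/(1331 + (11*I*√6)*(-13)) = 1/(1331 - 143*I*√6)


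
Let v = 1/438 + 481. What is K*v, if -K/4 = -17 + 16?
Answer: 421358/219 ≈ 1924.0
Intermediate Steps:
K = 4 (K = -4*(-17 + 16) = -4*(-1) = 4)
v = 210679/438 (v = 1/438 + 481 = 210679/438 ≈ 481.00)
K*v = 4*(210679/438) = 421358/219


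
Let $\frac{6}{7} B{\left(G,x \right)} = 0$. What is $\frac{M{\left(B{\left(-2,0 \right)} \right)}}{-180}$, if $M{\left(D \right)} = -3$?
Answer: $\frac{1}{60} \approx 0.016667$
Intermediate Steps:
$B{\left(G,x \right)} = 0$ ($B{\left(G,x \right)} = \frac{7}{6} \cdot 0 = 0$)
$\frac{M{\left(B{\left(-2,0 \right)} \right)}}{-180} = \frac{1}{-180} \left(-3\right) = \left(- \frac{1}{180}\right) \left(-3\right) = \frac{1}{60}$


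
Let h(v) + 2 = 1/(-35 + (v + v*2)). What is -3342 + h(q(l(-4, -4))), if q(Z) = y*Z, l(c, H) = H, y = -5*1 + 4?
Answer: -76913/23 ≈ -3344.0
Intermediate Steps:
y = -1 (y = -5 + 4 = -1)
q(Z) = -Z
h(v) = -2 + 1/(-35 + 3*v) (h(v) = -2 + 1/(-35 + (v + v*2)) = -2 + 1/(-35 + (v + 2*v)) = -2 + 1/(-35 + 3*v))
-3342 + h(q(l(-4, -4))) = -3342 + (71 - (-6)*(-4))/(-35 + 3*(-1*(-4))) = -3342 + (71 - 6*4)/(-35 + 3*4) = -3342 + (71 - 24)/(-35 + 12) = -3342 + 47/(-23) = -3342 - 1/23*47 = -3342 - 47/23 = -76913/23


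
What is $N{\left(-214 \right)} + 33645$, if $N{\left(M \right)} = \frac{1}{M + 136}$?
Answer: $\frac{2624309}{78} \approx 33645.0$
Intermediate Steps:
$N{\left(M \right)} = \frac{1}{136 + M}$
$N{\left(-214 \right)} + 33645 = \frac{1}{136 - 214} + 33645 = \frac{1}{-78} + 33645 = - \frac{1}{78} + 33645 = \frac{2624309}{78}$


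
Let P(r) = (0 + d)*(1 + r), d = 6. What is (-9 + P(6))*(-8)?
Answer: -264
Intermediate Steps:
P(r) = 6 + 6*r (P(r) = (0 + 6)*(1 + r) = 6*(1 + r) = 6 + 6*r)
(-9 + P(6))*(-8) = (-9 + (6 + 6*6))*(-8) = (-9 + (6 + 36))*(-8) = (-9 + 42)*(-8) = 33*(-8) = -264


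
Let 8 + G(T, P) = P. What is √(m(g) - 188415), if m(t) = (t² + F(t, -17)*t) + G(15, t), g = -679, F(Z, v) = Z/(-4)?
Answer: 3*√69635/2 ≈ 395.83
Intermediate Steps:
G(T, P) = -8 + P
F(Z, v) = -Z/4 (F(Z, v) = Z*(-¼) = -Z/4)
m(t) = -8 + t + 3*t²/4 (m(t) = (t² + (-t/4)*t) + (-8 + t) = (t² - t²/4) + (-8 + t) = 3*t²/4 + (-8 + t) = -8 + t + 3*t²/4)
√(m(g) - 188415) = √((-8 - 679 + (¾)*(-679)²) - 188415) = √((-8 - 679 + (¾)*461041) - 188415) = √((-8 - 679 + 1383123/4) - 188415) = √(1380375/4 - 188415) = √(626715/4) = 3*√69635/2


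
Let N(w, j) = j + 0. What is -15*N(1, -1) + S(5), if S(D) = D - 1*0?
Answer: 20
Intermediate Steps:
N(w, j) = j
S(D) = D (S(D) = D + 0 = D)
-15*N(1, -1) + S(5) = -15*(-1) + 5 = 15 + 5 = 20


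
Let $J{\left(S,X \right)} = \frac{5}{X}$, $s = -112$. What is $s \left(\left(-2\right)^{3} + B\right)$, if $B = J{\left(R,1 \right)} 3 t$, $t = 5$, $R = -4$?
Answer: $-7504$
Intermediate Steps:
$B = 75$ ($B = \frac{5}{1} \cdot 3 \cdot 5 = 5 \cdot 1 \cdot 3 \cdot 5 = 5 \cdot 3 \cdot 5 = 15 \cdot 5 = 75$)
$s \left(\left(-2\right)^{3} + B\right) = - 112 \left(\left(-2\right)^{3} + 75\right) = - 112 \left(-8 + 75\right) = \left(-112\right) 67 = -7504$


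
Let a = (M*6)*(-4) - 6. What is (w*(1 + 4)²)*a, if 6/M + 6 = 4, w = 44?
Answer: 72600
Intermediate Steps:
M = -3 (M = 6/(-6 + 4) = 6/(-2) = 6*(-½) = -3)
a = 66 (a = -3*6*(-4) - 6 = -18*(-4) - 6 = 72 - 6 = 66)
(w*(1 + 4)²)*a = (44*(1 + 4)²)*66 = (44*5²)*66 = (44*25)*66 = 1100*66 = 72600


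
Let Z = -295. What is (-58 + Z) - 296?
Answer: -649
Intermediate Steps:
(-58 + Z) - 296 = (-58 - 295) - 296 = -353 - 296 = -649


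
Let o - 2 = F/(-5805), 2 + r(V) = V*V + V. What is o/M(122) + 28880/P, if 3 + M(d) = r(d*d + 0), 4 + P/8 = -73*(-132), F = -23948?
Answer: 53985794513621/144041865483600 ≈ 0.37479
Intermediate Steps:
P = 77056 (P = -32 + 8*(-73*(-132)) = -32 + 8*9636 = -32 + 77088 = 77056)
r(V) = -2 + V + V² (r(V) = -2 + (V*V + V) = -2 + (V² + V) = -2 + (V + V²) = -2 + V + V²)
o = 35558/5805 (o = 2 - 23948/(-5805) = 2 - 23948*(-1/5805) = 2 + 23948/5805 = 35558/5805 ≈ 6.1254)
M(d) = -5 + d² + d⁴ (M(d) = -3 + (-2 + (d*d + 0) + (d*d + 0)²) = -3 + (-2 + (d² + 0) + (d² + 0)²) = -3 + (-2 + d² + (d²)²) = -3 + (-2 + d² + d⁴) = -5 + d² + d⁴)
o/M(122) + 28880/P = 35558/(5805*(-5 + 122² + 122⁴)) + 28880/77056 = 35558/(5805*(-5 + 14884 + 221533456)) + 28880*(1/77056) = (35558/5805)/221548335 + 1805/4816 = (35558/5805)*(1/221548335) + 1805/4816 = 35558/1286088084675 + 1805/4816 = 53985794513621/144041865483600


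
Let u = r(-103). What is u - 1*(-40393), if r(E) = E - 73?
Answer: 40217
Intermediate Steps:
r(E) = -73 + E
u = -176 (u = -73 - 103 = -176)
u - 1*(-40393) = -176 - 1*(-40393) = -176 + 40393 = 40217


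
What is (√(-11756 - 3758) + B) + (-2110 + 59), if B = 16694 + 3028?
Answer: 17671 + I*√15514 ≈ 17671.0 + 124.56*I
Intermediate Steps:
B = 19722
(√(-11756 - 3758) + B) + (-2110 + 59) = (√(-11756 - 3758) + 19722) + (-2110 + 59) = (√(-15514) + 19722) - 2051 = (I*√15514 + 19722) - 2051 = (19722 + I*√15514) - 2051 = 17671 + I*√15514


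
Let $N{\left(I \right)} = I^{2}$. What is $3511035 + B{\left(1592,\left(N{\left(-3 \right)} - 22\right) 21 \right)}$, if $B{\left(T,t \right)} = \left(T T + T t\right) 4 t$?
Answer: $-2289522981$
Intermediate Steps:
$B{\left(T,t \right)} = t \left(4 T^{2} + 4 T t\right)$ ($B{\left(T,t \right)} = \left(T^{2} + T t\right) 4 t = \left(4 T^{2} + 4 T t\right) t = t \left(4 T^{2} + 4 T t\right)$)
$3511035 + B{\left(1592,\left(N{\left(-3 \right)} - 22\right) 21 \right)} = 3511035 + 4 \cdot 1592 \left(\left(-3\right)^{2} - 22\right) 21 \left(1592 + \left(\left(-3\right)^{2} - 22\right) 21\right) = 3511035 + 4 \cdot 1592 \left(9 - 22\right) 21 \left(1592 + \left(9 - 22\right) 21\right) = 3511035 + 4 \cdot 1592 \left(\left(-13\right) 21\right) \left(1592 - 273\right) = 3511035 + 4 \cdot 1592 \left(-273\right) \left(1592 - 273\right) = 3511035 + 4 \cdot 1592 \left(-273\right) 1319 = 3511035 - 2293034016 = -2289522981$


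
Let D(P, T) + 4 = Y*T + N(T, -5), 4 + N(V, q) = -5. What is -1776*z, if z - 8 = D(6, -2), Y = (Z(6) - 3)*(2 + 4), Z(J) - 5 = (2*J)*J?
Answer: 1585968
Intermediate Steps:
N(V, q) = -9 (N(V, q) = -4 - 5 = -9)
Z(J) = 5 + 2*J**2 (Z(J) = 5 + (2*J)*J = 5 + 2*J**2)
Y = 444 (Y = ((5 + 2*6**2) - 3)*(2 + 4) = ((5 + 2*36) - 3)*6 = ((5 + 72) - 3)*6 = (77 - 3)*6 = 74*6 = 444)
D(P, T) = -13 + 444*T (D(P, T) = -4 + (444*T - 9) = -4 + (-9 + 444*T) = -13 + 444*T)
z = -893 (z = 8 + (-13 + 444*(-2)) = 8 + (-13 - 888) = 8 - 901 = -893)
-1776*z = -1776*(-893) = 1585968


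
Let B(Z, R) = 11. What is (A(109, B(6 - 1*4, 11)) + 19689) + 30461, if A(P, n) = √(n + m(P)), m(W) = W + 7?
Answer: 50150 + √127 ≈ 50161.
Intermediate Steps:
m(W) = 7 + W
A(P, n) = √(7 + P + n) (A(P, n) = √(n + (7 + P)) = √(7 + P + n))
(A(109, B(6 - 1*4, 11)) + 19689) + 30461 = (√(7 + 109 + 11) + 19689) + 30461 = (√127 + 19689) + 30461 = (19689 + √127) + 30461 = 50150 + √127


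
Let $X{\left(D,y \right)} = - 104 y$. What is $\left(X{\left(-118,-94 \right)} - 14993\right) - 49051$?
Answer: $-54268$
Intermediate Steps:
$\left(X{\left(-118,-94 \right)} - 14993\right) - 49051 = \left(\left(-104\right) \left(-94\right) - 14993\right) - 49051 = \left(9776 - 14993\right) - 49051 = -5217 - 49051 = -54268$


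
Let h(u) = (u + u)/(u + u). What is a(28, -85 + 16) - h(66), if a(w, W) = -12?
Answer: -13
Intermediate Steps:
h(u) = 1 (h(u) = (2*u)/((2*u)) = (2*u)*(1/(2*u)) = 1)
a(28, -85 + 16) - h(66) = -12 - 1*1 = -12 - 1 = -13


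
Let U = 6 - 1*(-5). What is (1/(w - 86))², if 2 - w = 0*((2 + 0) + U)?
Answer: 1/7056 ≈ 0.00014172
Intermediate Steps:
U = 11 (U = 6 + 5 = 11)
w = 2 (w = 2 - 0*((2 + 0) + 11) = 2 - 0*(2 + 11) = 2 - 0*13 = 2 - 1*0 = 2 + 0 = 2)
(1/(w - 86))² = (1/(2 - 86))² = (1/(-84))² = (-1/84)² = 1/7056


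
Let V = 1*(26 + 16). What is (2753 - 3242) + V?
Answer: -447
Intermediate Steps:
V = 42 (V = 1*42 = 42)
(2753 - 3242) + V = (2753 - 3242) + 42 = -489 + 42 = -447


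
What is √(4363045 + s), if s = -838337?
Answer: 2*√881177 ≈ 1877.4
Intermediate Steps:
√(4363045 + s) = √(4363045 - 838337) = √3524708 = 2*√881177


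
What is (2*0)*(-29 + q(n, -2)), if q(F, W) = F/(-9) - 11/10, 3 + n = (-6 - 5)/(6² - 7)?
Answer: 0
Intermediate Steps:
n = -98/29 (n = -3 + (-6 - 5)/(6² - 7) = -3 - 11/(36 - 7) = -3 - 11/29 = -98/29 ≈ -3.3793)
q(F, W) = -11/10 - F/9 (q(F, W) = F*(-⅑) - 11*⅒ = -F/9 - 11/10 = -11/10 - F/9)
(2*0)*(-29 + q(n, -2)) = (2*0)*(-29 + (-11/10 - ⅑*(-98/29))) = 0*(-29 + (-11/10 + 98/261)) = 0*(-29 - 1891/2610) = 0*(-77581/2610) = 0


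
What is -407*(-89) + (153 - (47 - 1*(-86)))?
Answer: 36243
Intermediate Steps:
-407*(-89) + (153 - (47 - 1*(-86))) = 36223 + (153 - (47 + 86)) = 36223 + (153 - 1*133) = 36223 + (153 - 133) = 36223 + 20 = 36243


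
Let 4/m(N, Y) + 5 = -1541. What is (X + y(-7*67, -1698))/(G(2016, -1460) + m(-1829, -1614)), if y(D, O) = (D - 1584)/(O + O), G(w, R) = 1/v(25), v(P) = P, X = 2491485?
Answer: 163510469808725/2455308 ≈ 6.6595e+7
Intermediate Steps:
m(N, Y) = -2/773 (m(N, Y) = 4/(-5 - 1541) = 4/(-1546) = 4*(-1/1546) = -2/773)
G(w, R) = 1/25
y(D, O) = (-1584 + D)/(2*O) (y(D, O) = (-1584 + D)/((2*O)) = (-1584 + D)*(1/(2*O)) = (-1584 + D)/(2*O))
(X + y(-7*67, -1698))/(G(2016, -1460) + m(-1829, -1614)) = (2491485 + (½)*(-1584 - 7*67)/(-1698))/(1/25 - 2/773) = (2491485 + (½)*(-1/1698)*(-1584 - 469))/(723/19325) = (2491485 + (½)*(-1/1698)*(-2053))*(19325/723) = (2491485 + 2053/3396)*(19325/723) = (8461085113/3396)*(19325/723) = 163510469808725/2455308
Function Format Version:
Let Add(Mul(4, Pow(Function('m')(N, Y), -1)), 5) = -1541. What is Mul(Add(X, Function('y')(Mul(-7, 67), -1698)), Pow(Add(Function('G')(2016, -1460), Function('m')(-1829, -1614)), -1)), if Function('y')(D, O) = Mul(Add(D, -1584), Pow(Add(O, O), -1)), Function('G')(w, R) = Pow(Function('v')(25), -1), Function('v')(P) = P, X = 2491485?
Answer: Rational(163510469808725, 2455308) ≈ 6.6595e+7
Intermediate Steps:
Function('m')(N, Y) = Rational(-2, 773) (Function('m')(N, Y) = Mul(4, Pow(Add(-5, -1541), -1)) = Mul(4, Pow(-1546, -1)) = Mul(4, Rational(-1, 1546)) = Rational(-2, 773))
Function('G')(w, R) = Rational(1, 25) (Function('G')(w, R) = Pow(25, -1) = Rational(1, 25))
Function('y')(D, O) = Mul(Rational(1, 2), Pow(O, -1), Add(-1584, D)) (Function('y')(D, O) = Mul(Add(-1584, D), Pow(Mul(2, O), -1)) = Mul(Add(-1584, D), Mul(Rational(1, 2), Pow(O, -1))) = Mul(Rational(1, 2), Pow(O, -1), Add(-1584, D)))
Mul(Add(X, Function('y')(Mul(-7, 67), -1698)), Pow(Add(Function('G')(2016, -1460), Function('m')(-1829, -1614)), -1)) = Mul(Add(2491485, Mul(Rational(1, 2), Pow(-1698, -1), Add(-1584, Mul(-7, 67)))), Pow(Add(Rational(1, 25), Rational(-2, 773)), -1)) = Mul(Add(2491485, Mul(Rational(1, 2), Rational(-1, 1698), Add(-1584, -469))), Pow(Rational(723, 19325), -1)) = Mul(Add(2491485, Mul(Rational(1, 2), Rational(-1, 1698), -2053)), Rational(19325, 723)) = Mul(Add(2491485, Rational(2053, 3396)), Rational(19325, 723)) = Mul(Rational(8461085113, 3396), Rational(19325, 723)) = Rational(163510469808725, 2455308)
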